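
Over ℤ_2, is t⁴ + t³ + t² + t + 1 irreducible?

Write P(t) = t⁴ + t³ + t² + t + 1.
Check for roots in ℤ_2: P(0) = 1; P(1) = 1.
No roots, so no linear factors.
Monic irreducibles of degree 2 over GF(2): t² + t + 1.
None of them divide P (all give nonzero remainder).
No irreducible factor of degree ≤ 2 exists, so P is irreducible over GF(2).

Yes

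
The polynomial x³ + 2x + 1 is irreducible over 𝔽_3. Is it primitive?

Yes

Write f(x) = x³ + 2x + 1.
|GF(3^3)^×| = 3^3 − 1 = 26. Prime factorization: 26 = 2·13.
f is primitive ⇔ x has order 26 in GF(3)[x]/(f), i.e. x^(26/q) ≠ 1 for each prime q | 26.
x^(13) mod f = 2.
x^(2) mod f = x².
None equal 1, so x has full order 26; f is primitive.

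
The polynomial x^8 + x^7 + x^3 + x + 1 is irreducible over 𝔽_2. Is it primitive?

Write f(x) = x^8 + x^7 + x^3 + x + 1.
|GF(2^8)^×| = 2^8 − 1 = 255. Prime factorization: 255 = 3·5·17.
f is primitive ⇔ x has order 255 in GF(2)[x]/(f), i.e. x^(255/q) ≠ 1 for each prime q | 255.
x^(85) mod f = 1
x^(51) mod f = x^4 + x^3 + x^2 + x.
x^(15) mod f = x^6 + x^4 + x^2 + 1.
Since x^(85) = 1, the order of x divides 85 < 255; not primitive.

No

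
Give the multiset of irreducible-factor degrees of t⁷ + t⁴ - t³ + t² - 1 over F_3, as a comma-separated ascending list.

2, 2, 3

Write h(t) = t⁷ + t⁴ - t³ + t² - 1.
Roots in F_3: h(0) = 2; h(1) = 1; h(2) = 1.
Complete factorization: h(t) = (t² - t - 1)^2·(t³ - t² - t - 1).
Factor degrees with multiplicity: 2 + 2 + 3 = 7.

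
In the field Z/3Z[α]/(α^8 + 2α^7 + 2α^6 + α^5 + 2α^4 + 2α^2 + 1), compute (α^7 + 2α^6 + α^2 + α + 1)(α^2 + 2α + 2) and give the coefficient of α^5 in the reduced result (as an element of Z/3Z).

2

Multiply in Z/3Z[α]: (α^7 + 2α^6 + α^2 + α + 1)·(α^2 + 2α + 2) = α^9 + α^8 + α^6 + α^4 + 2α^2 + α + 2.
Reduce using α^8 ≡ α^7 + α^6 + 2α^5 + α^4 + α^2 + 2 (mod α^8 + 2α^7 + 2α^6 + α^5 + 2α^4 + 2α^2 + 1).
Reduced: 2α^6 + 2α^5 + α^3 + α^2.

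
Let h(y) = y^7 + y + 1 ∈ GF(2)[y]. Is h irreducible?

Yes

Check for roots in GF(2): h(0) = 1; h(1) = 1.
No roots, so no linear factors.
Monic irreducibles of degree 2 over GF(2): y^2 + y + 1.
None of them divide h (all give nonzero remainder).
Monic irreducibles of degree 3 over GF(2): y^3 + y + 1, y^3 + y^2 + 1.
None of them divide h (all give nonzero remainder).
No irreducible factor of degree ≤ 3 exists, so h is irreducible over GF(2).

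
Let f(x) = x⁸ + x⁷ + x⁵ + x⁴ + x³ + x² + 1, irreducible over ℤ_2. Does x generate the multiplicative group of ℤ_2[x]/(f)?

No

|GF(2^8)^×| = 2^8 − 1 = 255. Prime factorization: 255 = 3·5·17.
f is primitive ⇔ x has order 255 in GF(2)[x]/(f), i.e. x^(255/q) ≠ 1 for each prime q | 255.
x^(85) mod f = 1
x^(51) mod f = x⁷ + x⁶ + x² + 1.
x^(15) mod f = x⁷ + x⁴ + x².
Since x^(85) = 1, the order of x divides 85 < 255; not primitive.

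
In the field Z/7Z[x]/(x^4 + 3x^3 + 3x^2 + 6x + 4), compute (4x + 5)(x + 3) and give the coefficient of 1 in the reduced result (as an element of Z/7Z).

1

Multiply in Z/7Z[x]: (4x + 5)·(x + 3) = 4x^2 + 3x + 1.
Reduced: 4x^2 + 3x + 1.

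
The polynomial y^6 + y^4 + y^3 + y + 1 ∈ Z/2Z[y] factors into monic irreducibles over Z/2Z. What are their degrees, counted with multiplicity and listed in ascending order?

6

Write h(y) = y^6 + y^4 + y^3 + y + 1.
Roots in Z/2Z: h(0) = 1; h(1) = 1.
Complete factorization: h(y) = (y^6 + y^4 + y^3 + y + 1).
Factor degrees with multiplicity: 6 = 6.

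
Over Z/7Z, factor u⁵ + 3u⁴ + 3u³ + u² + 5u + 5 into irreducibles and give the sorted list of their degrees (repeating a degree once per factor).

1, 2, 2

Write g(u) = u⁵ + 3u⁴ + 3u³ + u² + 5u + 5.
Linear factors from roots: (u + 1).
Complete factorization: g(u) = (u + 1)·(u² + u + 3)·(u² + u + 4).
Factor degrees with multiplicity: 1 + 2 + 2 = 5.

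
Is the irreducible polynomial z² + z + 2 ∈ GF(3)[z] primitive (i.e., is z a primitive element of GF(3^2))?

Write f(z) = z² + z + 2.
|GF(3^2)^×| = 3^2 − 1 = 8. Prime factorization: 8 = 2^3.
f is primitive ⇔ z has order 8 in GF(3)[z]/(f), i.e. z^(8/q) ≠ 1 for each prime q | 8.
z^(4) mod f = 2.
None equal 1, so z has full order 8; f is primitive.

Yes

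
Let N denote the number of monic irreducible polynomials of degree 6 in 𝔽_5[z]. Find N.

The number of monic irreducibles of degree 6 over GF(5) is (1/6)·Σ_{d∣6} μ(6/d) 5^d.
Divisors of 6: 1, 2, 3, 6; μ(6/d) for each: 1, -1, -1, 1.
Σ = 5^1 − 5^2 − 5^3 + 5^6 = 15480.
N = 15480/6 = 2580.

2580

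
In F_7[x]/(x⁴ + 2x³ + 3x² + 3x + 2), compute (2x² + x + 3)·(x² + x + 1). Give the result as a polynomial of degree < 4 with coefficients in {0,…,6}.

6x^3 + 5x + 6

Multiply in F_7[x]: (2x² + x + 3)·(x² + x + 1) = 2x⁴ + 3x³ + 6x² + 4x + 3.
Reduce using x⁴ ≡ 5x³ + 4x² + 4x + 5 (mod x⁴ + 2x³ + 3x² + 3x + 2).
Reduced: 6x³ + 5x + 6.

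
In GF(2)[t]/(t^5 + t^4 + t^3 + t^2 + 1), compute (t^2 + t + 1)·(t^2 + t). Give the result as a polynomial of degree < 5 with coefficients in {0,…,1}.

t^4 + t

Multiply in GF(2)[t]: (t^2 + t + 1)·(t^2 + t) = t^4 + t.
Reduced: t^4 + t.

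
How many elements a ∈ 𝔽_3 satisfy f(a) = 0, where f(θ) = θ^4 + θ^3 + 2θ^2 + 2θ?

3

Evaluate at each of the 3 elements of 𝔽_3:
f(0) = 0 → root; f(1) = 0 → root; f(2) = 0 → root.
Roots: {0, 1, 2}.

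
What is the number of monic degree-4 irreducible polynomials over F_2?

3

x^(2^4) − x is the product of all monic irreducibles of degree dividing 4; Möbius inversion gives N = (1/4) Σ μ(4/d)·2^d.
Divisors of 4: 1, 2, 4; μ(4/d) for each: 0, -1, 1.
Σ = − 2^2 + 2^4 = 12.
N = 12/4 = 3.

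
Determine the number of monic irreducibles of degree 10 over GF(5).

Gauss's count: N_{5}(10) = (1/10) Σ_{d|10} μ(10/d)·5^d.
Divisors of 10: 1, 2, 5, 10; μ(10/d) for each: 1, -1, -1, 1.
Σ = 5^1 − 5^2 − 5^5 + 5^10 = 9762480.
N = 9762480/10 = 976248.

976248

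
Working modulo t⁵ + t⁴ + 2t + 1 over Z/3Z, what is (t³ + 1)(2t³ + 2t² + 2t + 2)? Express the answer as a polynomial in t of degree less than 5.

Multiply in Z/3Z[t]: (t³ + 1)·(2t³ + 2t² + 2t + 2) = 2t⁶ + 2t⁵ + 2t⁴ + t³ + 2t² + 2t + 2.
Reduce using t⁵ ≡ 2t⁴ + t + 2 (mod t⁵ + t⁴ + 2t + 1).
Reduced: 2t⁴ + t³ + t² + 2.

2t^4 + t^3 + t^2 + 2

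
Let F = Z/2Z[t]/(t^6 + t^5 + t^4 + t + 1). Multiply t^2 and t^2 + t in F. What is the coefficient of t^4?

1

Multiply in Z/2Z[t]: (t^2)·(t^2 + t) = t^4 + t^3.
Reduced: t^4 + t^3.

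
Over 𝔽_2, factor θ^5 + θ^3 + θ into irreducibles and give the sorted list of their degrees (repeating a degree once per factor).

1, 2, 2

Write g(θ) = θ^5 + θ^3 + θ.
Roots in 𝔽_2: g(0) = 0 → root; g(1) = 1.
Linear factors from roots: (θ).
Complete factorization: g(θ) = (θ)·(θ^2 + θ + 1)^2.
Factor degrees with multiplicity: 1 + 2 + 2 = 5.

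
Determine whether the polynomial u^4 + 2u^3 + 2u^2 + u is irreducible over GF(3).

Write P(u) = u^4 + 2u^3 + 2u^2 + u.
Check for roots in GF(3): P(0) = 0 → root; P(1) = 0 → root; P(2) = 0 → root.
P(0) = 0, so (u) divides P(u); P is reducible.

No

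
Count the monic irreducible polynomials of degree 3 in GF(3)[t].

8

By the necklace-counting formula, N_3(3) = (1/3) Σ_{d|3} μ(3/d)·3^d.
Divisors of 3: 1, 3; μ(3/d) for each: -1, 1.
Σ = − 3^1 + 3^3 = 24.
N = 24/3 = 8.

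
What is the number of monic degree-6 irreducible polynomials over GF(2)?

9

Gauss's count: N_{2}(6) = (1/6) Σ_{d|6} μ(6/d)·2^d.
Divisors of 6: 1, 2, 3, 6; μ(6/d) for each: 1, -1, -1, 1.
Σ = 2^1 − 2^2 − 2^3 + 2^6 = 54.
N = 54/6 = 9.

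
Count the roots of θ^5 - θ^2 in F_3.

Write f(θ) = θ^5 - θ^2.
Evaluate at each of the 3 elements of F_3:
f(0) = 0 → root; f(1) = 0 → root; f(2) = 1.
Roots: {0, 1}.

2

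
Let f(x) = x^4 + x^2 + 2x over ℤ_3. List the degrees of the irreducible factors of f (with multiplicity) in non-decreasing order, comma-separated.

Roots in ℤ_3: f(0) = 0 → root; f(1) = 1; f(2) = 0 → root.
Linear factors from roots: (x), (x + 1).
Complete factorization: f(x) = (x)·(x + 1)·(x^2 + 2x + 2).
Factor degrees with multiplicity: 1 + 1 + 2 = 4.

1, 1, 2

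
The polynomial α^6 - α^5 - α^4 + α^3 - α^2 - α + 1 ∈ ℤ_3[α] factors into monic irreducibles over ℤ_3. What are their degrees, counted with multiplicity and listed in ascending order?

2, 4

Write h(α) = α^6 - α^5 - α^4 + α^3 - α^2 - α + 1.
Roots in ℤ_3: h(0) = 1; h(1) = 2; h(2) = 1.
Complete factorization: h(α) = (α^2 + 1)·(α^4 - α^3 + α^2 - α + 1).
Factor degrees with multiplicity: 2 + 4 = 6.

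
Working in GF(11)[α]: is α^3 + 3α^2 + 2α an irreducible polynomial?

No

Write m(α) = α^3 + 3α^2 + 2α.
Check each element of GF(11) for a root: m(0)=0, m(1)=6, m(2)=2, m(3)=5, m(4)=10, m(5)=1, m(6)=6, m(7)=9, m(8)=5, m(9)=0, m(10)=0.
m(0) = 0, so (α) divides m(α); m is reducible.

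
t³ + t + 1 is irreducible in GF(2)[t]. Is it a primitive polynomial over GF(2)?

Yes

Write f(t) = t³ + t + 1.
|GF(2^3)^×| = 2^3 − 1 = 7. Prime factorization: 7 = 7.
f is primitive ⇔ t has order 7 in GF(2)[t]/(f), i.e. t^(7/q) ≠ 1 for each prime q | 7.
t^(1) mod f = t.
None equal 1, so t has full order 7; f is primitive.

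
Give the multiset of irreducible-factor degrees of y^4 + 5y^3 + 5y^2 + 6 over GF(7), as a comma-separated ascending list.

Write h(y) = y^4 + 5y^3 + 5y^2 + 6.
Linear factors from roots: (y + 1).
Complete factorization: h(y) = (y + 1)·(y^3 + 4y^2 + y + 6).
Factor degrees with multiplicity: 1 + 3 = 4.

1, 3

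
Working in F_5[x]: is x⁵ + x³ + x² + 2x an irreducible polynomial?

Write f(x) = x⁵ + x³ + x² + 2x.
Check for roots in F_5: f(0) = 0 → root; f(1) = 0 → root; f(2) = 3; f(3) = 0 → root; f(4) = 2.
f(0) = 0, so (x) divides f(x); f is reducible.

No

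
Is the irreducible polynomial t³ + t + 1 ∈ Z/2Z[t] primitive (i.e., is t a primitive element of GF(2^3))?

Write f(t) = t³ + t + 1.
|GF(2^3)^×| = 2^3 − 1 = 7. Prime factorization: 7 = 7.
f is primitive ⇔ t has order 7 in GF(2)[t]/(f), i.e. t^(7/q) ≠ 1 for each prime q | 7.
t^(1) mod f = t.
None equal 1, so t has full order 7; f is primitive.

Yes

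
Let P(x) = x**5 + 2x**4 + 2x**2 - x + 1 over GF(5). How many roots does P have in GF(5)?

Evaluate at each of the 5 elements of GF(5):
P(0) = 1; P(1) = 0 → root; P(2) = 1; P(3) = 1; P(4) = 0 → root.
Roots: {1, 4}.

2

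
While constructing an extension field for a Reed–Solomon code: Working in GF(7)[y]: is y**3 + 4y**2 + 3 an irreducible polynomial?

Yes

Write m(y) = y**3 + 4y**2 + 3.
Check for roots in GF(7): m(0) = 3; m(1) = 1; m(2) = 6; m(3) = 3; m(4) = 5; m(5) = 4; m(6) = 6.
No roots. A degree-3 polynomial over a field with no linear factor is irreducible.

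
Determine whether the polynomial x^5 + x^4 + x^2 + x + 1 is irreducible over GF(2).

Yes

Write f(x) = x^5 + x^4 + x^2 + x + 1.
Check for roots in GF(2): f(0) = 1; f(1) = 1.
No roots, so no linear factors.
Monic irreducibles of degree 2 over GF(2): x^2 + x + 1.
None of them divide f (all give nonzero remainder).
No irreducible factor of degree ≤ 2 exists, so f is irreducible over GF(2).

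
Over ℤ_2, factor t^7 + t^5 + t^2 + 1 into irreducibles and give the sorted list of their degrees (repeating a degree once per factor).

Write f(t) = t^7 + t^5 + t^2 + 1.
Roots in ℤ_2: f(0) = 1; f(1) = 0 → root.
Linear factors from roots: (t + 1).
Complete factorization: f(t) = (t + 1)^3·(t^4 + t^3 + t^2 + t + 1).
Factor degrees with multiplicity: 1 + 1 + 1 + 4 = 7.

1, 1, 1, 4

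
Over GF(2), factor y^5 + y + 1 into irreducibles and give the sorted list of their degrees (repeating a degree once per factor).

Write f(y) = y^5 + y + 1.
Roots in GF(2): f(0) = 1; f(1) = 1.
Complete factorization: f(y) = (y^2 + y + 1)·(y^3 + y^2 + 1).
Factor degrees with multiplicity: 2 + 3 = 5.

2, 3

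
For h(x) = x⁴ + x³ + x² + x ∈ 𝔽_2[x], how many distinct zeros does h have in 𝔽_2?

2

Evaluate at each of the 2 elements of 𝔽_2:
h(0) = 0 → root; h(1) = 0 → root.
Roots: {0, 1}.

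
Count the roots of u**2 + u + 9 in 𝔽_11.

2

Write P(u) = u**2 + u + 9.
Evaluate at each of the 11 elements of 𝔽_11:
P(0) = 9; P(1) = 0 → root; P(2) = 4; P(3) = 10; P(4) = 7; P(5) = 6; P(6) = 7; P(7) = 10; P(8) = 4; P(9) = 0 → root; P(10) = 9.
Roots: {1, 9}.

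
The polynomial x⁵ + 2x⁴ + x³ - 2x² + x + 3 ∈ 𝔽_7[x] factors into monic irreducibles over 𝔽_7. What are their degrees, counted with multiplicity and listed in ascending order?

1, 1, 1, 1, 1

Write g(x) = x⁵ + 2x⁴ + x³ - 2x² + x + 3.
Linear factors from roots: (x - 3), (x + 3), (x + 1).
Complete factorization: g(x) = (x + 1)·(x + 3)·(x - 3)^3.
Factor degrees with multiplicity: 1 + 1 + 1 + 1 + 1 = 5.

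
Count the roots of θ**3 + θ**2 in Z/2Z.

Write P(θ) = θ**3 + θ**2.
Evaluate at each of the 2 elements of Z/2Z:
P(0) = 0 → root; P(1) = 0 → root.
Roots: {0, 1}.

2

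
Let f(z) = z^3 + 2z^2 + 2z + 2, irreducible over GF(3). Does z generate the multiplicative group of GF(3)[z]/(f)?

No

|GF(3^3)^×| = 3^3 − 1 = 26. Prime factorization: 26 = 2·13.
f is primitive ⇔ z has order 26 in GF(3)[z]/(f), i.e. z^(26/q) ≠ 1 for each prime q | 26.
z^(13) mod f = 1
z^(2) mod f = z^2.
Since z^(13) = 1, the order of z divides 13 < 26; not primitive.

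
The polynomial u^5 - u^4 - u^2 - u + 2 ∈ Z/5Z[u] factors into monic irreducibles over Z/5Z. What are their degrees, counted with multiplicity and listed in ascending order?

Write f(u) = u^5 - u^4 - u^2 - u + 2.
Roots in Z/5Z: f(0) = 2; f(1) = 0 → root; f(2) = 2; f(3) = 2; f(4) = 0 → root.
Linear factors from roots: (u - 1), (u + 1).
Complete factorization: f(u) = (u - 1)·(u + 1)^2·(u^2 - 2u - 2).
Factor degrees with multiplicity: 1 + 1 + 1 + 2 = 5.

1, 1, 1, 2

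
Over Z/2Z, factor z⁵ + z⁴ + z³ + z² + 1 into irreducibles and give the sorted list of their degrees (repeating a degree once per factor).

5

Write g(z) = z⁵ + z⁴ + z³ + z² + 1.
Roots in Z/2Z: g(0) = 1; g(1) = 1.
Complete factorization: g(z) = (z⁵ + z⁴ + z³ + z² + 1).
Factor degrees with multiplicity: 5 = 5.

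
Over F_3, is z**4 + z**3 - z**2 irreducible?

No

Write P(z) = z**4 + z**3 - z**2.
Check for roots in F_3: P(0) = 0 → root; P(1) = 1; P(2) = 2.
P(0) = 0, so (z) divides P(z); P is reducible.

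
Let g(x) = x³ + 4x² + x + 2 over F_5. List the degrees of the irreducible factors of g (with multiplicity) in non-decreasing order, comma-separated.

Roots in F_5: g(0) = 2; g(1) = 3; g(2) = 3; g(3) = 3; g(4) = 4.
Complete factorization: g(x) = (x³ + 4x² + x + 2).
Factor degrees with multiplicity: 3 = 3.

3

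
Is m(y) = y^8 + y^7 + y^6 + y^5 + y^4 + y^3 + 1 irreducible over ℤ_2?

Check for roots in ℤ_2: m(0) = 1; m(1) = 1.
No roots, so no linear factors.
Monic irreducibles of degree 2 over GF(2): y^2 + y + 1.
None of them divide m (all give nonzero remainder).
Monic irreducibles of degree 3 over GF(2): y^3 + y + 1, y^3 + y^2 + 1.
None of them divide m (all give nonzero remainder).
Monic irreducibles of degree 4 over GF(2): y^4 + y + 1, y^4 + y^3 + 1, y^4 + y^3 + y^2 + y + 1.
None of them divide m (all give nonzero remainder).
No irreducible factor of degree ≤ 4 exists, so m is irreducible over GF(2).

Yes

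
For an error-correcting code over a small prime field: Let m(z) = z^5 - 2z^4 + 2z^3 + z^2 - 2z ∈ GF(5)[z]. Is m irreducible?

Check for roots in GF(5): m(0) = 0 → root; m(1) = 0 → root; m(2) = 1; m(3) = 3; m(4) = 3.
m(0) = 0, so (z) divides m(z); m is reducible.

No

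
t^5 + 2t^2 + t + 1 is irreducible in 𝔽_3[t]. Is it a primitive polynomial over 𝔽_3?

Yes

Write f(t) = t^5 + 2t^2 + t + 1.
|GF(3^5)^×| = 3^5 − 1 = 242. Prime factorization: 242 = 2·11^2.
f is primitive ⇔ t has order 242 in GF(3)[t]/(f), i.e. t^(242/q) ≠ 1 for each prime q | 242.
t^(121) mod f = 2.
t^(22) mod f = t^4 + t^3 + 2t^2 + t.
None equal 1, so t has full order 242; f is primitive.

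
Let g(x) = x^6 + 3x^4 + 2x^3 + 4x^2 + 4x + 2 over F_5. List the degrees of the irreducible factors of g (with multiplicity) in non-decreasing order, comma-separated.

6

Roots in F_5: g(0) = 2; g(1) = 1; g(2) = 4; g(3) = 1; g(4) = 4.
Complete factorization: g(x) = (x^6 + 3x^4 + 2x^3 + 4x^2 + 4x + 2).
Factor degrees with multiplicity: 6 = 6.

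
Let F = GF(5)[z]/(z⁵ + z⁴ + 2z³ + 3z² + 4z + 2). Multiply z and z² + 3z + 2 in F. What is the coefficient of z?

Multiply in GF(5)[z]: (z)·(z² + 3z + 2) = z³ + 3z² + 2z.
Reduced: z³ + 3z² + 2z.

2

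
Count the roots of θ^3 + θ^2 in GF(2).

2

Write P(θ) = θ^3 + θ^2.
Evaluate at each of the 2 elements of GF(2):
P(0) = 0 → root; P(1) = 0 → root.
Roots: {0, 1}.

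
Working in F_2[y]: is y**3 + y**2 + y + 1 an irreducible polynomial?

Write h(y) = y**3 + y**2 + y + 1.
Check for roots in F_2: h(0) = 1; h(1) = 0 → root.
h(1) = 0, so (y − 1) divides h(y); h is reducible.

No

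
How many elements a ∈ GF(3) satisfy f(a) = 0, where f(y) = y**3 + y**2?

Evaluate at each of the 3 elements of GF(3):
f(0) = 0 → root; f(1) = 2; f(2) = 0 → root.
Roots: {0, 2}.

2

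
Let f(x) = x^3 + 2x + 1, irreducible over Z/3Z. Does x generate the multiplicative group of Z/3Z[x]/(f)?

|GF(3^3)^×| = 3^3 − 1 = 26. Prime factorization: 26 = 2·13.
f is primitive ⇔ x has order 26 in GF(3)[x]/(f), i.e. x^(26/q) ≠ 1 for each prime q | 26.
x^(13) mod f = 2.
x^(2) mod f = x^2.
None equal 1, so x has full order 26; f is primitive.

Yes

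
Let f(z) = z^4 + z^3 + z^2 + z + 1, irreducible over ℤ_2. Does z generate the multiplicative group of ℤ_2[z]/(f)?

|GF(2^4)^×| = 2^4 − 1 = 15. Prime factorization: 15 = 3·5.
f is primitive ⇔ z has order 15 in GF(2)[z]/(f), i.e. z^(15/q) ≠ 1 for each prime q | 15.
z^(5) mod f = 1
z^(3) mod f = z^3.
Since z^(5) = 1, the order of z divides 5 < 15; not primitive.

No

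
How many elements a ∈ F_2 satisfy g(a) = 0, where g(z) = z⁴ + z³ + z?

Evaluate at each of the 2 elements of F_2:
g(0) = 0 → root; g(1) = 1.
Roots: {0}.

1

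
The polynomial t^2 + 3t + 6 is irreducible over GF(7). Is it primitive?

No

Write f(t) = t^2 + 3t + 6.
|GF(7^2)^×| = 7^2 − 1 = 48. Prime factorization: 48 = 2^4·3.
f is primitive ⇔ t has order 48 in GF(7)[t]/(f), i.e. t^(48/q) ≠ 1 for each prime q | 48.
t^(24) mod f = 6.
t^(16) mod f = 1
Since t^(16) = 1, the order of t divides 16 < 48; not primitive.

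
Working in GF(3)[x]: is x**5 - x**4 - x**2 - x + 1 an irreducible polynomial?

Yes

Write m(x) = x**5 - x**4 - x**2 - x + 1.
Check for roots in GF(3): m(0) = 1; m(1) = 2; m(2) = 2.
No roots, so no linear factors.
Monic irreducibles of degree 2 over GF(3): x**2 + 1, x**2 + x - 1, x**2 - x - 1.
None of them divide m (all give nonzero remainder).
No irreducible factor of degree ≤ 2 exists, so m is irreducible over GF(3).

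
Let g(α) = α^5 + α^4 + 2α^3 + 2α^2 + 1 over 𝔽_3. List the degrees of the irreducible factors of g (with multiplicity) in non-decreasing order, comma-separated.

5

Roots in 𝔽_3: g(0) = 1; g(1) = 1; g(2) = 1.
Complete factorization: g(α) = (α^5 + α^4 + 2α^3 + 2α^2 + 1).
Factor degrees with multiplicity: 5 = 5.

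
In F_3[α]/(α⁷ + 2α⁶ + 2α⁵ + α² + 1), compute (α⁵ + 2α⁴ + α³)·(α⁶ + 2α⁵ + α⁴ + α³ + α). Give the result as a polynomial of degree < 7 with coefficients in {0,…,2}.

α^5 + 2α^2 + 2α + 2

Multiply in F_3[α]: (α⁵ + 2α⁴ + α³)·(α⁶ + 2α⁵ + α⁴ + α³ + α) = α¹¹ + α¹⁰ + 2α⁸ + 2α⁶ + 2α⁵ + α⁴.
Reduce using α⁷ ≡ α⁶ + α⁵ + 2α² + 2 (mod α⁷ + 2α⁶ + 2α⁵ + α² + 1).
Reduced: α⁵ + 2α² + 2α + 2.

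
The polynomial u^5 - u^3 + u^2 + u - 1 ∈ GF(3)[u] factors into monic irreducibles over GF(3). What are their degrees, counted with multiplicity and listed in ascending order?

Write g(u) = u^5 - u^3 + u^2 + u - 1.
Roots in GF(3): g(0) = 2; g(1) = 1; g(2) = 2.
Complete factorization: g(u) = (u^5 - u^3 + u^2 + u - 1).
Factor degrees with multiplicity: 5 = 5.

5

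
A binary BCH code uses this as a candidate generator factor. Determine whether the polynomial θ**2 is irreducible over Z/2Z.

Write m(θ) = θ**2.
Check for roots in Z/2Z: m(0) = 0 → root; m(1) = 1.
m(0) = 0, so (θ) divides m(θ); m is reducible.

No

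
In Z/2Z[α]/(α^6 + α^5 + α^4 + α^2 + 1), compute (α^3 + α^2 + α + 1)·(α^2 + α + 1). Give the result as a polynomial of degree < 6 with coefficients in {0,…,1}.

α^5 + α^3 + α^2 + 1

Multiply in Z/2Z[α]: (α^3 + α^2 + α + 1)·(α^2 + α + 1) = α^5 + α^3 + α^2 + 1.
Reduced: α^5 + α^3 + α^2 + 1.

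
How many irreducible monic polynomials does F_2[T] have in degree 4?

Gauss's count: N_{2}(4) = (1/4) Σ_{d|4} μ(4/d)·2^d.
Divisors of 4: 1, 2, 4; μ(4/d) for each: 0, -1, 1.
Σ = − 2^2 + 2^4 = 12.
N = 12/4 = 3.

3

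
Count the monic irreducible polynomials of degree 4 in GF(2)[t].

3

x^(2^4) − x is the product of all monic irreducibles of degree dividing 4; Möbius inversion gives N = (1/4) Σ μ(4/d)·2^d.
Divisors of 4: 1, 2, 4; μ(4/d) for each: 0, -1, 1.
Σ = − 2^2 + 2^4 = 12.
N = 12/4 = 3.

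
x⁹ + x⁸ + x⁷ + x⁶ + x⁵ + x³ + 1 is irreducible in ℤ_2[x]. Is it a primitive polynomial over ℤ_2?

Yes

Write f(x) = x⁹ + x⁸ + x⁷ + x⁶ + x⁵ + x³ + 1.
|GF(2^9)^×| = 2^9 − 1 = 511. Prime factorization: 511 = 7·73.
f is primitive ⇔ x has order 511 in GF(2)[x]/(f), i.e. x^(511/q) ≠ 1 for each prime q | 511.
x^(73) mod f = x⁷ + x⁶ + x⁵ + x⁴ + x + 1.
x^(7) mod f = x⁷.
None equal 1, so x has full order 511; f is primitive.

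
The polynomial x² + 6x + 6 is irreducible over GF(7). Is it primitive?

Write f(x) = x² + 6x + 6.
|GF(7^2)^×| = 7^2 − 1 = 48. Prime factorization: 48 = 2^4·3.
f is primitive ⇔ x has order 48 in GF(7)[x]/(f), i.e. x^(48/q) ≠ 1 for each prime q | 48.
x^(24) mod f = 6.
x^(16) mod f = 1
Since x^(16) = 1, the order of x divides 16 < 48; not primitive.

No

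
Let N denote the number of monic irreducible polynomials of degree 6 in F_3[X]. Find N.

By the necklace-counting formula, N_3(6) = (1/6) Σ_{d|6} μ(6/d)·3^d.
Divisors of 6: 1, 2, 3, 6; μ(6/d) for each: 1, -1, -1, 1.
Σ = 3^1 − 3^2 − 3^3 + 3^6 = 696.
N = 696/6 = 116.

116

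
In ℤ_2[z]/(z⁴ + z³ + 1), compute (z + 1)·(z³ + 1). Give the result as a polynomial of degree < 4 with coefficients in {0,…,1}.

z

Multiply in ℤ_2[z]: (z + 1)·(z³ + 1) = z⁴ + z³ + z + 1.
Reduce using z⁴ ≡ z³ + 1 (mod z⁴ + z³ + 1).
Reduced: z.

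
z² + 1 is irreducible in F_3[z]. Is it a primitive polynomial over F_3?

Write f(z) = z² + 1.
|GF(3^2)^×| = 3^2 − 1 = 8. Prime factorization: 8 = 2^3.
f is primitive ⇔ z has order 8 in GF(3)[z]/(f), i.e. z^(8/q) ≠ 1 for each prime q | 8.
z^(4) mod f = 1
Since z^(4) = 1, the order of z divides 4 < 8; not primitive.

No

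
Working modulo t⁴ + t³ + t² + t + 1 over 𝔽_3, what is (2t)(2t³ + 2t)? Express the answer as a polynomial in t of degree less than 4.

2t^3 + 2t + 2

Multiply in 𝔽_3[t]: (2t)·(2t³ + 2t) = t⁴ + t².
Reduce using t⁴ ≡ 2t³ + 2t² + 2t + 2 (mod t⁴ + t³ + t² + t + 1).
Reduced: 2t³ + 2t + 2.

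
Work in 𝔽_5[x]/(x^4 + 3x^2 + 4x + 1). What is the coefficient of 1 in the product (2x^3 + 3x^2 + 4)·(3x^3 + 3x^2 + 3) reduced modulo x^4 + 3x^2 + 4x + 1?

1

Multiply in 𝔽_5[x]: (2x^3 + 3x^2 + 4)·(3x^3 + 3x^2 + 3) = x^6 + 4x^4 + 3x^3 + x^2 + 2.
Reduce using x^4 ≡ 2x^2 + x + 4 (mod x^4 + 3x^2 + 4x + 1).
Reduced: 4x^3 + 2x^2 + x + 1.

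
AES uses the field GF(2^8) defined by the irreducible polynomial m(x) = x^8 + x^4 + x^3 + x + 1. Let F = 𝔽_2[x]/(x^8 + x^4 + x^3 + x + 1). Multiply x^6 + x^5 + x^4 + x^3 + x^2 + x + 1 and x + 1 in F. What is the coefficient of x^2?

Multiply in 𝔽_2[x]: (x^6 + x^5 + x^4 + x^3 + x^2 + x + 1)·(x + 1) = x^7 + 1.
Reduced: x^7 + 1.

0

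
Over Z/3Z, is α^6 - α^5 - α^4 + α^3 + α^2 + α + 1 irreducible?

No

Write g(α) = α^6 - α^5 - α^4 + α^3 + α^2 + α + 1.
Check for roots in Z/3Z: g(0) = 1; g(1) = 0 → root; g(2) = 1.
g(1) = 0, so (α − 1) divides g(α); g is reducible.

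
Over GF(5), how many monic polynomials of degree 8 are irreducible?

48750

The number of monic irreducibles of degree 8 over GF(5) is (1/8)·Σ_{d∣8} μ(8/d) 5^d.
Divisors of 8: 1, 2, 4, 8; μ(8/d) for each: 0, 0, -1, 1.
Σ = − 5^4 + 5^8 = 390000.
N = 390000/8 = 48750.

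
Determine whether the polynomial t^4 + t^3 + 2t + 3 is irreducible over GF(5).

Yes

Write f(t) = t^4 + t^3 + 2t + 3.
Check for roots in GF(5): f(0) = 3; f(1) = 2; f(2) = 1; f(3) = 2; f(4) = 1.
No roots, so no linear factors.
Degree-2 irreducible divisors: test the 10 monic irreducibles of degree 2 over GF(5).
None of them divide f (all give nonzero remainder).
No irreducible factor of degree ≤ 2 exists, so f is irreducible over GF(5).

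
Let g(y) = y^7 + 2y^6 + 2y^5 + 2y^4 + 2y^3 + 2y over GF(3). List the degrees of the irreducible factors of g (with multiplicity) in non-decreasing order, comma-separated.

1, 1, 2, 3

Roots in GF(3): g(0) = 0 → root; g(1) = 2; g(2) = 0 → root.
Linear factors from roots: (y), (y + 1).
Complete factorization: g(y) = (y)·(y + 1)·(y^2 + 2y + 2)·(y^3 + 2y^2 + y + 1).
Factor degrees with multiplicity: 1 + 1 + 2 + 3 = 7.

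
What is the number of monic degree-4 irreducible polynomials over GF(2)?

Gauss's count: N_{2}(4) = (1/4) Σ_{d|4} μ(4/d)·2^d.
Divisors of 4: 1, 2, 4; μ(4/d) for each: 0, -1, 1.
Σ = − 2^2 + 2^4 = 12.
N = 12/4 = 3.

3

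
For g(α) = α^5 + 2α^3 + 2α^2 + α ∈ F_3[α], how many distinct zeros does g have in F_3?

2

Evaluate at each of the 3 elements of F_3:
g(0) = 0 → root; g(1) = 0 → root; g(2) = 1.
Roots: {0, 1}.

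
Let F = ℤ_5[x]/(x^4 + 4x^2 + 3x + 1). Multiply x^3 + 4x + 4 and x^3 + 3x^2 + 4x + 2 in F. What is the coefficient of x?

Multiply in ℤ_5[x]: (x^3 + 4x + 4)·(x^3 + 3x^2 + 4x + 2) = x^6 + 3x^5 + 3x^4 + 3x^3 + 3x^2 + 4x + 3.
Reduce using x^4 ≡ x^2 + 2x + 4 (mod x^4 + 4x^2 + 3x + 1).
Reduced: 3x^3 + 2x^2 + 4x + 4.

4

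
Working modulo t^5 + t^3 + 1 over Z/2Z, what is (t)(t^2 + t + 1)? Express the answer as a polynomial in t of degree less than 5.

Multiply in Z/2Z[t]: (t)·(t^2 + t + 1) = t^3 + t^2 + t.
Reduced: t^3 + t^2 + t.

t^3 + t^2 + t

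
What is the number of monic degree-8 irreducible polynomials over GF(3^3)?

35303625630

x^(27^8) − x is the product of all monic irreducibles of degree dividing 8; Möbius inversion gives N = (1/8) Σ μ(8/d)·27^d.
Divisors of 8: 1, 2, 4, 8; μ(8/d) for each: 0, 0, -1, 1.
Σ = − 27^4 + 27^8 = 282429005040.
N = 282429005040/8 = 35303625630.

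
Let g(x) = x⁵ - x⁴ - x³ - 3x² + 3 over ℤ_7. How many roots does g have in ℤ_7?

1

Evaluate at each of the 7 elements of ℤ_7:
g(0) = 3; g(1) = 6; g(2) = 6; g(3) = 6; g(4) = 1; g(5) = 0 → root; g(6) = 6.
Roots: {5}.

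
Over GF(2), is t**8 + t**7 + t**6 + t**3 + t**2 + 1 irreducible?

Write m(t) = t**8 + t**7 + t**6 + t**3 + t**2 + 1.
Check for roots in GF(2): m(0) = 1; m(1) = 0 → root.
m(1) = 0, so (t − 1) divides m(t); m is reducible.

No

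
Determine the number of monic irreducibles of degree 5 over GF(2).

x^(2^5) − x is the product of all monic irreducibles of degree dividing 5; Möbius inversion gives N = (1/5) Σ μ(5/d)·2^d.
Divisors of 5: 1, 5; μ(5/d) for each: -1, 1.
Σ = − 2^1 + 2^5 = 30.
N = 30/5 = 6.

6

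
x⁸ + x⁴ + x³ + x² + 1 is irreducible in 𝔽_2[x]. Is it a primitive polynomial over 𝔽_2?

Write f(x) = x⁸ + x⁴ + x³ + x² + 1.
|GF(2^8)^×| = 2^8 − 1 = 255. Prime factorization: 255 = 3·5·17.
f is primitive ⇔ x has order 255 in GF(2)[x]/(f), i.e. x^(255/q) ≠ 1 for each prime q | 255.
x^(85) mod f = x⁷ + x⁶ + x⁴ + x² + x.
x^(51) mod f = x³ + x.
x^(15) mod f = x⁵ + x² + x.
None equal 1, so x has full order 255; f is primitive.

Yes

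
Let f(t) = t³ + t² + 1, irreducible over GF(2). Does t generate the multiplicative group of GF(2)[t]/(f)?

|GF(2^3)^×| = 2^3 − 1 = 7. Prime factorization: 7 = 7.
f is primitive ⇔ t has order 7 in GF(2)[t]/(f), i.e. t^(7/q) ≠ 1 for each prime q | 7.
t^(1) mod f = t.
None equal 1, so t has full order 7; f is primitive.

Yes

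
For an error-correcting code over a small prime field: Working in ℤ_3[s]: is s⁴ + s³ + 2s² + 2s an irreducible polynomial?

No

Write m(s) = s⁴ + s³ + 2s² + 2s.
Check for roots in ℤ_3: m(0) = 0 → root; m(1) = 0 → root; m(2) = 0 → root.
m(0) = 0, so (s) divides m(s); m is reducible.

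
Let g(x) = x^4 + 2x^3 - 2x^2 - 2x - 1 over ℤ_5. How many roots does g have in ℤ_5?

1

Evaluate at each of the 5 elements of ℤ_5:
g(0) = 4; g(1) = 3; g(2) = 4; g(3) = 0 → root; g(4) = 3.
Roots: {3}.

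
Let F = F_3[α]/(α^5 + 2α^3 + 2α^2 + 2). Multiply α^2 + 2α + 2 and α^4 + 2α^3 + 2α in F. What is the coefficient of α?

2

Multiply in F_3[α]: (α^2 + 2α + 2)·(α^4 + 2α^3 + 2α) = α^6 + α^5 + α^2 + α.
Reduce using α^5 ≡ α^3 + α^2 + 1 (mod α^5 + 2α^3 + 2α^2 + 2).
Reduced: α^4 + 2α^3 + 2α^2 + 2α + 1.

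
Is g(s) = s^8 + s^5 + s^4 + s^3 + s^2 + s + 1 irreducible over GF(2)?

Check for roots in GF(2): g(0) = 1; g(1) = 1.
No roots, so no linear factors.
Monic irreducibles of degree 2 over GF(2): s^2 + s + 1.
None of them divide g (all give nonzero remainder).
Monic irreducibles of degree 3 over GF(2): s^3 + s + 1, s^3 + s^2 + 1.
None of them divide g (all give nonzero remainder).
Monic irreducibles of degree 4 over GF(2): s^4 + s + 1, s^4 + s^3 + 1, s^4 + s^3 + s^2 + s + 1.
None of them divide g (all give nonzero remainder).
No irreducible factor of degree ≤ 4 exists, so g is irreducible over GF(2).

Yes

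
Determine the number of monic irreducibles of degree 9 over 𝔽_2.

Gauss's count: N_{2}(9) = (1/9) Σ_{d|9} μ(9/d)·2^d.
Divisors of 9: 1, 3, 9; μ(9/d) for each: 0, -1, 1.
Σ = − 2^3 + 2^9 = 504.
N = 504/9 = 56.

56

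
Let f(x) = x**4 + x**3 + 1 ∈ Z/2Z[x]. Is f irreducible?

Check for roots in Z/2Z: f(0) = 1; f(1) = 1.
No roots, so no linear factors.
Monic irreducibles of degree 2 over GF(2): x**2 + x + 1.
None of them divide f (all give nonzero remainder).
No irreducible factor of degree ≤ 2 exists, so f is irreducible over GF(2).

Yes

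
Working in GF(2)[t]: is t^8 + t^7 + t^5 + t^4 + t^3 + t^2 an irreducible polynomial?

No

Write f(t) = t^8 + t^7 + t^5 + t^4 + t^3 + t^2.
Check for roots in GF(2): f(0) = 0 → root; f(1) = 0 → root.
f(0) = 0, so (t) divides f(t); f is reducible.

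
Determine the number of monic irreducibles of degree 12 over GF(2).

335

By the necklace-counting formula, N_2(12) = (1/12) Σ_{d|12} μ(12/d)·2^d.
Divisors of 12: 1, 2, 3, 4, 6, 12; μ(12/d) for each: 0, 1, 0, -1, -1, 1.
Σ = 2^2 − 2^4 − 2^6 + 2^12 = 4020.
N = 4020/12 = 335.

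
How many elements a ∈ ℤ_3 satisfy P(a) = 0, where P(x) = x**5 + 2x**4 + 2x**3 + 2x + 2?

Evaluate at each of the 3 elements of ℤ_3:
P(0) = 2; P(1) = 0 → root; P(2) = 2.
Roots: {1}.

1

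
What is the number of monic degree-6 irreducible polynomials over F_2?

x^(2^6) − x is the product of all monic irreducibles of degree dividing 6; Möbius inversion gives N = (1/6) Σ μ(6/d)·2^d.
Divisors of 6: 1, 2, 3, 6; μ(6/d) for each: 1, -1, -1, 1.
Σ = 2^1 − 2^2 − 2^3 + 2^6 = 54.
N = 54/6 = 9.

9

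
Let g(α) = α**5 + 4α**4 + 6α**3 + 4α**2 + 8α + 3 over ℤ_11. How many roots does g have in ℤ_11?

2

Evaluate at each of the 11 elements of ℤ_11:
g(0) = 3; g(1) = 4; g(2) = 3; g(3) = 0 → root; g(4) = 1; g(5) = 6; g(6) = 8; g(7) = 3; g(8) = 0 → root; g(9) = 9; g(10) = 7.
Roots: {3, 8}.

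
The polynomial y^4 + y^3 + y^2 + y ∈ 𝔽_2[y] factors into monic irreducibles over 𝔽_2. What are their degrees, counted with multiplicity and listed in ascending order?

1, 1, 1, 1

Write f(y) = y^4 + y^3 + y^2 + y.
Roots in 𝔽_2: f(0) = 0 → root; f(1) = 0 → root.
Linear factors from roots: (y), (y + 1).
Complete factorization: f(y) = (y)·(y + 1)^3.
Factor degrees with multiplicity: 1 + 1 + 1 + 1 = 4.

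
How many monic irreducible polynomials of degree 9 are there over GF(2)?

56

By the necklace-counting formula, N_2(9) = (1/9) Σ_{d|9} μ(9/d)·2^d.
Divisors of 9: 1, 3, 9; μ(9/d) for each: 0, -1, 1.
Σ = − 2^3 + 2^9 = 504.
N = 504/9 = 56.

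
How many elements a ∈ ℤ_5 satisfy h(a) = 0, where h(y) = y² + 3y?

2

Evaluate at each of the 5 elements of ℤ_5:
h(0) = 0 → root; h(1) = 4; h(2) = 0 → root; h(3) = 3; h(4) = 3.
Roots: {0, 2}.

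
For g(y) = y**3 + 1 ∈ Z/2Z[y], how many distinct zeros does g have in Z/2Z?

1

Evaluate at each of the 2 elements of Z/2Z:
g(0) = 1; g(1) = 0 → root.
Roots: {1}.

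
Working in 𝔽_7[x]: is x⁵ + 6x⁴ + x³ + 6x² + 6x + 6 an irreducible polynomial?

Write h(x) = x⁵ + 6x⁴ + x³ + 6x² + 6x + 6.
Check for roots in 𝔽_7: h(0) = 6; h(1) = 5; h(2) = 3; h(3) = 1; h(4) = 6; h(5) = 4; h(6) = 3.
No roots, so no linear factors.
Degree-2 irreducible divisors: test the 21 monic irreducibles of degree 2 over GF(7).
None of them divide h (all give nonzero remainder).
No irreducible factor of degree ≤ 2 exists, so h is irreducible over GF(7).

Yes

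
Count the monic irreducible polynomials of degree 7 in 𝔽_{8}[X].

299592

By the necklace-counting formula, N_8(7) = (1/7) Σ_{d|7} μ(7/d)·8^d.
Divisors of 7: 1, 7; μ(7/d) for each: -1, 1.
Σ = − 8^1 + 8^7 = 2097144.
N = 2097144/7 = 299592.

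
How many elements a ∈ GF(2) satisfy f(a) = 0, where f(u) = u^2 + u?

Evaluate at each of the 2 elements of GF(2):
f(0) = 0 → root; f(1) = 0 → root.
Roots: {0, 1}.

2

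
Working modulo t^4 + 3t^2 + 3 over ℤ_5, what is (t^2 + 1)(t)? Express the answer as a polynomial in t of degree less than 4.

t^3 + t

Multiply in ℤ_5[t]: (t^2 + 1)·(t) = t^3 + t.
Reduced: t^3 + t.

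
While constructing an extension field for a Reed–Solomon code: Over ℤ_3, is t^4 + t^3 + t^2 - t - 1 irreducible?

Yes

Write h(t) = t^4 + t^3 + t^2 - t - 1.
Check for roots in ℤ_3: h(0) = 2; h(1) = 1; h(2) = 1.
No roots, so no linear factors.
Monic irreducibles of degree 2 over GF(3): t^2 + 1, t^2 + t - 1, t^2 - t - 1.
None of them divide h (all give nonzero remainder).
No irreducible factor of degree ≤ 2 exists, so h is irreducible over GF(3).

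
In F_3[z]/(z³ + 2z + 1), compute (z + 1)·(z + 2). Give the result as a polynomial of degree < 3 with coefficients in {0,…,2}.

z^2 + 2

Multiply in F_3[z]: (z + 1)·(z + 2) = z² + 2.
Reduced: z² + 2.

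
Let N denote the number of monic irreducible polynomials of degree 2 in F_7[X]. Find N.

The number of monic irreducibles of degree 2 over GF(7) is (1/2)·Σ_{d∣2} μ(2/d) 7^d.
Divisors of 2: 1, 2; μ(2/d) for each: -1, 1.
Σ = − 7^1 + 7^2 = 42.
N = 42/2 = 21.

21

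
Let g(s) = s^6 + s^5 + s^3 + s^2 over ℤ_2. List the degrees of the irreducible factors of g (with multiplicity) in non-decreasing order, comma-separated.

1, 1, 1, 1, 2

Roots in ℤ_2: g(0) = 0 → root; g(1) = 0 → root.
Linear factors from roots: (s), (s + 1).
Complete factorization: g(s) = (s)^2·(s + 1)^2·(s^2 + s + 1).
Factor degrees with multiplicity: 1 + 1 + 1 + 1 + 2 = 6.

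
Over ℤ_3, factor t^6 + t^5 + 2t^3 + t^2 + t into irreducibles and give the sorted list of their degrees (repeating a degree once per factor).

1, 1, 4

Write f(t) = t^6 + t^5 + 2t^3 + t^2 + t.
Roots in ℤ_3: f(0) = 0 → root; f(1) = 0 → root; f(2) = 1.
Linear factors from roots: (t), (t + 2).
Complete factorization: f(t) = (t)·(t + 2)·(t^4 + 2t^3 + 2t^2 + t + 2).
Factor degrees with multiplicity: 1 + 1 + 4 = 6.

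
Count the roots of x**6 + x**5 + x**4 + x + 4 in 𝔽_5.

Write g(x) = x**6 + x**5 + x**4 + x + 4.
Evaluate at each of the 5 elements of 𝔽_5:
g(0) = 4; g(1) = 3; g(2) = 3; g(3) = 0 → root; g(4) = 4.
Roots: {3}.

1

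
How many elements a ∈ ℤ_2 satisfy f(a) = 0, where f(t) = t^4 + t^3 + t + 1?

Evaluate at each of the 2 elements of ℤ_2:
f(0) = 1; f(1) = 0 → root.
Roots: {1}.

1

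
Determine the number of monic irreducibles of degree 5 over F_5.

624

By the necklace-counting formula, N_5(5) = (1/5) Σ_{d|5} μ(5/d)·5^d.
Divisors of 5: 1, 5; μ(5/d) for each: -1, 1.
Σ = − 5^1 + 5^5 = 3120.
N = 3120/5 = 624.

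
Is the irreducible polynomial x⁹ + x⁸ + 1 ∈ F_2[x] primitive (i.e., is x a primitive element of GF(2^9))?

No

Write f(x) = x⁹ + x⁸ + 1.
|GF(2^9)^×| = 2^9 − 1 = 511. Prime factorization: 511 = 7·73.
f is primitive ⇔ x has order 511 in GF(2)[x]/(f), i.e. x^(511/q) ≠ 1 for each prime q | 511.
x^(73) mod f = 1
x^(7) mod f = x⁷.
Since x^(73) = 1, the order of x divides 73 < 511; not primitive.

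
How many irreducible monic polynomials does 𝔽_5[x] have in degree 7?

11160

Gauss's count: N_{5}(7) = (1/7) Σ_{d|7} μ(7/d)·5^d.
Divisors of 7: 1, 7; μ(7/d) for each: -1, 1.
Σ = − 5^1 + 5^7 = 78120.
N = 78120/7 = 11160.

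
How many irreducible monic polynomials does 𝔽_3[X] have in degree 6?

116

The number of monic irreducibles of degree 6 over GF(3) is (1/6)·Σ_{d∣6} μ(6/d) 3^d.
Divisors of 6: 1, 2, 3, 6; μ(6/d) for each: 1, -1, -1, 1.
Σ = 3^1 − 3^2 − 3^3 + 3^6 = 696.
N = 696/6 = 116.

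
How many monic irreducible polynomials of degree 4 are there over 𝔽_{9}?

1620

By the necklace-counting formula, N_9(4) = (1/4) Σ_{d|4} μ(4/d)·9^d.
Divisors of 4: 1, 2, 4; μ(4/d) for each: 0, -1, 1.
Σ = − 9^2 + 9^4 = 6480.
N = 6480/4 = 1620.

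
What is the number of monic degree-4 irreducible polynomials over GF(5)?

150

x^(5^4) − x is the product of all monic irreducibles of degree dividing 4; Möbius inversion gives N = (1/4) Σ μ(4/d)·5^d.
Divisors of 4: 1, 2, 4; μ(4/d) for each: 0, -1, 1.
Σ = − 5^2 + 5^4 = 600.
N = 600/4 = 150.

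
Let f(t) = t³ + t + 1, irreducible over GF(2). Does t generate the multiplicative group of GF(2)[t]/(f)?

|GF(2^3)^×| = 2^3 − 1 = 7. Prime factorization: 7 = 7.
f is primitive ⇔ t has order 7 in GF(2)[t]/(f), i.e. t^(7/q) ≠ 1 for each prime q | 7.
t^(1) mod f = t.
None equal 1, so t has full order 7; f is primitive.

Yes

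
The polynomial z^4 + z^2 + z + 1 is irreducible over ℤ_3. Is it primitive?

No

Write f(z) = z^4 + z^2 + z + 1.
|GF(3^4)^×| = 3^4 − 1 = 80. Prime factorization: 80 = 2^4·5.
f is primitive ⇔ z has order 80 in GF(3)[z]/(f), i.e. z^(80/q) ≠ 1 for each prime q | 80.
z^(40) mod f = 1
z^(16) mod f = z^3 + 2.
Since z^(40) = 1, the order of z divides 40 < 80; not primitive.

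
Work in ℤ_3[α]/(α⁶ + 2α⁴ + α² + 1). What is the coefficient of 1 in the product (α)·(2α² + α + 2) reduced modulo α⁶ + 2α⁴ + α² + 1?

Multiply in ℤ_3[α]: (α)·(2α² + α + 2) = 2α³ + α² + 2α.
Reduced: 2α³ + α² + 2α.

0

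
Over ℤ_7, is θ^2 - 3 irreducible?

Write h(θ) = θ^2 - 3.
Check for roots in ℤ_7: h(0) = 4; h(1) = 5; h(2) = 1; h(3) = 6; h(4) = 6; h(5) = 1; h(6) = 5.
No roots. A degree-2 polynomial over a field with no linear factor is irreducible.

Yes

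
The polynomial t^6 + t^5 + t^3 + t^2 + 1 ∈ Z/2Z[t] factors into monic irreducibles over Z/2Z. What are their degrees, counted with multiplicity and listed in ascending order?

6

Write h(t) = t^6 + t^5 + t^3 + t^2 + 1.
Roots in Z/2Z: h(0) = 1; h(1) = 1.
Complete factorization: h(t) = (t^6 + t^5 + t^3 + t^2 + 1).
Factor degrees with multiplicity: 6 = 6.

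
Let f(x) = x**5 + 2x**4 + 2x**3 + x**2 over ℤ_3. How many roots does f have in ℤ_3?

Evaluate at each of the 3 elements of ℤ_3:
f(0) = 0 → root; f(1) = 0 → root; f(2) = 0 → root.
Roots: {0, 1, 2}.

3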